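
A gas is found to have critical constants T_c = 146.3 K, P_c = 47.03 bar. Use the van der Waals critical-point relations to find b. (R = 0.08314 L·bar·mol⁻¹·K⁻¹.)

From T_c = 8a/(27Rb) and P_c = a/(27b²): b = R T_c/(8 P_c).
b = (0.08314)(146.3)/(8×47.03) = 12.163/376.24 = 0.03233 L/mol

b ≈ 0.03233 L/mol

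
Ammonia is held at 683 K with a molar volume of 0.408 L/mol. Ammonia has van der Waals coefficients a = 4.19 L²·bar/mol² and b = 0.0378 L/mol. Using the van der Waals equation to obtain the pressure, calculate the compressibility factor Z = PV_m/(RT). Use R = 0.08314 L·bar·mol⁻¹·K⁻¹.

Z ≈ 0.9213

P = RT/(V_m − b) − a/V_m² = (0.08314)(683)/(0.408 − 0.0378) − 4.19/(0.408)²
  = 56.785/0.37020 − 25.171 = 153.39 − 25.171 = 128.22 bar
Z = PV_m/(RT) = (128.22)(0.408)/((0.08314)(683)) = 52.314/56.785 = 0.9213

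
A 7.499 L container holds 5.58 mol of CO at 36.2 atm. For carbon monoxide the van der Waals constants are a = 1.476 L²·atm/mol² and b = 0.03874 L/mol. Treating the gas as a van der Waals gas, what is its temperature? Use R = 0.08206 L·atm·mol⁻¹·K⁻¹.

T = (P + a n²/V²)(V − nb)/(nR)
P + a n²/V² = 36.2 + (1.476)(5.58)²/(7.499)² = 37.017 atm
V − nb = 7.499 − (5.58)(0.03874) = 7.2828 L
T = (37.017)(7.2828)/((5.58)(0.08206)) = 588.8 K

T ≈ 588.8 K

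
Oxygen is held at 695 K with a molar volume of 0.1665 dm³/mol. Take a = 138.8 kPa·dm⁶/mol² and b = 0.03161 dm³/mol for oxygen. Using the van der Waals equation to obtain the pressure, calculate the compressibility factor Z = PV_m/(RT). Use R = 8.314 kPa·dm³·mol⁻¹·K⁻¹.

Z ≈ 1.090

P = RT/(V_m − b) − a/V_m² = (8.314)(695)/(0.1665 − 0.03161) − 138.8/(0.1665)²
  = 5778.2/0.13489 − 5006.8 = 42836 − 5006.8 = 37829 kPa
Z = PV_m/(RT) = (37829)(0.1665)/((8.314)(695)) = 6298.5/5778.2 = 1.090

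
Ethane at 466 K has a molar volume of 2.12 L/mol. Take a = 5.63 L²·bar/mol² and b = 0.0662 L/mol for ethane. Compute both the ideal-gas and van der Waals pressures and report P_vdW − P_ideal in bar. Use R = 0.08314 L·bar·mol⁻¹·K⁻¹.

ΔP ≈ -0.664 bar

Ideal: P_ideal = RT/V_m = (0.08314)(466)/2.12 = 18.2751 bar
vdW: P = RT/(V_m − b) − a/V_m² = 38.7432/2.05380 − 5.63/4.49440 = 18.8642 − 1.25267 = 17.6115 bar
ΔP = 17.6115 − 18.2751 = -0.664 bar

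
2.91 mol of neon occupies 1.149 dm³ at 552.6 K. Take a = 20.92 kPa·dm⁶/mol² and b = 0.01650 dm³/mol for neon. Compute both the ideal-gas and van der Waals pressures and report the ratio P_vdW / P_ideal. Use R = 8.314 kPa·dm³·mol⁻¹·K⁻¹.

P_vdW / P_ideal ≈ 1.032

Ideal: P_ideal = nRT/V = (2.91)(8.314)(552.6)/1.149 = 11635.7 kPa
vdW: P = nRT/(V − nb) − a n²/V² = 13369.5/1.10099 − 177.153/1.32020 = 12143.2 − 134.186 = 12009.0 kPa
Ratio = 12009.0/11635.7 = 1.032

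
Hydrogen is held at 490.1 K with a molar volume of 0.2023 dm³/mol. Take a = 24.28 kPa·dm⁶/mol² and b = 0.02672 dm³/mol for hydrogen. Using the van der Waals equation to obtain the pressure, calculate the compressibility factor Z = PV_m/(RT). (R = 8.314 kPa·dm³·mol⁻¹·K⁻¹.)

Z ≈ 1.123

P = RT/(V_m − b) − a/V_m² = (8.314)(490.1)/(0.2023 − 0.02672) − 24.28/(0.2023)²
  = 4074.7/0.17558 − 593.28 = 23207 − 593.28 = 22614 kPa
Z = PV_m/(RT) = (22614)(0.2023)/((8.314)(490.1)) = 4574.8/4074.7 = 1.123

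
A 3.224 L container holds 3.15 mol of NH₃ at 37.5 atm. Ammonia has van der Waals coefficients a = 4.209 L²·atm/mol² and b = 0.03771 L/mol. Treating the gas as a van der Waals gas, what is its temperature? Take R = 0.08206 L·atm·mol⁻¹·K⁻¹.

T = (P + a n²/V²)(V − nb)/(nR)
P + a n²/V² = 37.5 + (4.209)(3.15)²/(3.224)² = 41.518 atm
V − nb = 3.224 − (3.15)(0.03771) = 3.1052 L
T = (41.518)(3.1052)/((3.15)(0.08206)) = 498.8 K

T ≈ 498.8 K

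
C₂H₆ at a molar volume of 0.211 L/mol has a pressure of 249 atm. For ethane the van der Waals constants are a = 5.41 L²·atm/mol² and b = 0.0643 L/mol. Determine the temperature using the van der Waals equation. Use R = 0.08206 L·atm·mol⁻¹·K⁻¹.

T = (P + a/V_m²)(V_m − b)/R
P + a/V_m² = 249 + 5.41/(0.211)² = 370.52 atm
V_m − b = 0.211 − 0.0643 = 0.14670 L/mol
T = (370.52)(0.14670)/0.08206 = 662.4 K

T ≈ 662.4 K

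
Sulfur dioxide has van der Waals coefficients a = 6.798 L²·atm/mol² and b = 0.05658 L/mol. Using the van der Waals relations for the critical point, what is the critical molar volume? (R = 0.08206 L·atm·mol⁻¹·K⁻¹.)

For a van der Waals gas, V_m,c = 3b.
V_m,c = 3×0.05658 = 0.1697 L/mol

V_m,c ≈ 0.1697 L/mol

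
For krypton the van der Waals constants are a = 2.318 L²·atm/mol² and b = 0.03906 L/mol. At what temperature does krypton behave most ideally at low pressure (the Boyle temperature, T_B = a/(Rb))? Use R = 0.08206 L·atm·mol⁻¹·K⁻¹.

For a van der Waals gas the second virial coefficient B₂ = b − a/(RT) vanishes at T_B = a/(Rb).
T_B = 2.318/(0.08206×0.03906) = 2.318/0.0032053 = 723.2 K

T_B ≈ 723.2 K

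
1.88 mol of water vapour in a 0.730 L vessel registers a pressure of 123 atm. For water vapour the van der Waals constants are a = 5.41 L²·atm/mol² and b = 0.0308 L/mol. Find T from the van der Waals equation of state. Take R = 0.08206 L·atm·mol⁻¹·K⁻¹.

T ≈ 692.2 K

T = (P + a n²/V²)(V − nb)/(nR)
P + a n²/V² = 123 + (5.41)(1.88)²/(0.730)² = 158.88 atm
V − nb = 0.730 − (1.88)(0.0308) = 0.67210 L
T = (158.88)(0.67210)/((1.88)(0.08206)) = 692.2 K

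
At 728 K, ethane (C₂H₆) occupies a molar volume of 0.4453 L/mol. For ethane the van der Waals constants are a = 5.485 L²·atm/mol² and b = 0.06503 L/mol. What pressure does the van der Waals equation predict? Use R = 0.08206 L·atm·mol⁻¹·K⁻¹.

P = RT/(V_m − b) − a/V_m²
RT/(V_m − b) = (0.08206)(728)/(0.4453 − 0.06503) = 59.740/0.38027 = 157.10 atm
a/V_m² = 5.485/(0.4453)² = 27.661 atm
P = 157.10 − 27.661 = 129.4 atm

P ≈ 129.4 atm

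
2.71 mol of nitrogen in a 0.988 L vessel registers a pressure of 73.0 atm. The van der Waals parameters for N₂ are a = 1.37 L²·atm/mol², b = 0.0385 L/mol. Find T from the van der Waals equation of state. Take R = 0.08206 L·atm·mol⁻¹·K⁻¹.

T = (P + a n²/V²)(V − nb)/(nR)
P + a n²/V² = 73.0 + (1.37)(2.71)²/(0.988)² = 83.307 atm
V − nb = 0.988 − (2.71)(0.0385) = 0.88367 L
T = (83.307)(0.88367)/((2.71)(0.08206)) = 331.0 K

T ≈ 331.0 K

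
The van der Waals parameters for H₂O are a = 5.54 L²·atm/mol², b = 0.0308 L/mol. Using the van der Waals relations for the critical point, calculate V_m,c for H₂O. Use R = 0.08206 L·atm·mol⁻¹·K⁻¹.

V_m,c ≈ 0.09240 L/mol

For a van der Waals gas, V_m,c = 3b.
V_m,c = 3×0.0308 = 0.09240 L/mol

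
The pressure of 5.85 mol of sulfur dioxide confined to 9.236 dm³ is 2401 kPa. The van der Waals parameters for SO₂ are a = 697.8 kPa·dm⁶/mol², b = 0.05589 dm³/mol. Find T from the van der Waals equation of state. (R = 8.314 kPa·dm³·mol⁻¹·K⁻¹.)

T = (P + a n²/V²)(V − nb)/(nR)
P + a n²/V² = 2401 + (697.8)(5.85)²/(9.236)² = 2680.9 kPa
V − nb = 9.236 − (5.85)(0.05589) = 8.9090 dm³
T = (2680.9)(8.9090)/((5.85)(8.314)) = 491.1 K

T ≈ 491.1 K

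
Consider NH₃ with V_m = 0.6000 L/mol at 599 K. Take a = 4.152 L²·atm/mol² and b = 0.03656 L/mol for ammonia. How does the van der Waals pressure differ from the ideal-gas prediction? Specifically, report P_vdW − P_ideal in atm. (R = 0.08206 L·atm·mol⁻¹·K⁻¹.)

Ideal: P_ideal = RT/V_m = (0.08206)(599)/0.6000 = 81.9232 atm
vdW: P = RT/(V_m − b) − a/V_m² = 49.1539/0.563440 − 4.152/0.360000 = 87.2389 − 11.5333 = 75.7056 atm
ΔP = 75.7056 − 81.9232 = -6.218 atm

ΔP ≈ -6.218 atm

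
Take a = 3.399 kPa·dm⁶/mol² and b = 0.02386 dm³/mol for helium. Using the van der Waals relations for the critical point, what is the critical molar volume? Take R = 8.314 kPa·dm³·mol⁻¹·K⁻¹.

V_m,c ≈ 0.07158 dm³/mol

For a van der Waals gas, V_m,c = 3b.
V_m,c = 3×0.02386 = 0.07158 dm³/mol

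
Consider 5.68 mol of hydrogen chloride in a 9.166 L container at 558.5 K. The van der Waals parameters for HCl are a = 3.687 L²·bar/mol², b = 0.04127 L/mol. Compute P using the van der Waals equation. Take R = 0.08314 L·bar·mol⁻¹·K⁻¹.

P = nRT/(V − nb) − a n²/V²
nRT/(V − nb) = (5.68)(0.08314)(558.5)/(9.166 − 5.68×0.04127) = 263.74/8.9316 = 29.529 bar
a n²/V² = (3.687)(5.68)²/(9.166)² = 1.4158 bar
P = 29.529 − 1.4158 = 28.11 bar

P ≈ 28.11 bar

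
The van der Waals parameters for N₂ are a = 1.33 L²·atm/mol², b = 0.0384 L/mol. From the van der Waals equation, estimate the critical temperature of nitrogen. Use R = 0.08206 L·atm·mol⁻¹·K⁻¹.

T_c ≈ 125.1 K

For a van der Waals gas, T_c = 8a/(27Rb).
T_c = 8×1.33/(27×0.08206×0.0384) = 10.640/0.085080 = 125.1 K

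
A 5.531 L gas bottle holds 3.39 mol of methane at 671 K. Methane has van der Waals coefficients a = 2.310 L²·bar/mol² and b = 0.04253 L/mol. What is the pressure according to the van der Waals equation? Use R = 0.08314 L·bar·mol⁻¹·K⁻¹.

P = nRT/(V − nb) − a n²/V²
nRT/(V − nb) = (3.39)(0.08314)(671)/(5.531 − 3.39×0.04253) = 189.12/5.3868 = 35.108 bar
a n²/V² = (2.310)(3.39)²/(5.531)² = 0.86777 bar
P = 35.108 − 0.86777 = 34.24 bar

P ≈ 34.24 bar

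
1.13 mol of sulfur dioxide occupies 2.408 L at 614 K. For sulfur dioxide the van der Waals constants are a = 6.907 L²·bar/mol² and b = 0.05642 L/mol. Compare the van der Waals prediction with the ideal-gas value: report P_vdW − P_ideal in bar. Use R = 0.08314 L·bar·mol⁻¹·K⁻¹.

ΔP ≈ -0.870 bar

Ideal: P_ideal = nRT/V = (1.13)(0.08314)(614)/2.408 = 23.9552 bar
vdW: P = nRT/(V − nb) − a n²/V² = 57.6842/2.34425 − 8.81955/5.79846 = 24.6067 − 1.52102 = 23.0857 bar
ΔP = 23.0857 − 23.9552 = -0.870 bar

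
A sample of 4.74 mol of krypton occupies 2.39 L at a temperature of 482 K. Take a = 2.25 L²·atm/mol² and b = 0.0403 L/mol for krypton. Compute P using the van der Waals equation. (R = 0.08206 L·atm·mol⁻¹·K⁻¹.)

P ≈ 76.41 atm

P = nRT/(V − nb) − a n²/V²
nRT/(V − nb) = (4.74)(0.08206)(482)/(2.39 − 4.74×0.0403) = 187.48/2.1990 = 85.257 atm
a n²/V² = (2.25)(4.74)²/(2.39)² = 8.8500 atm
P = 85.257 − 8.8500 = 76.41 atm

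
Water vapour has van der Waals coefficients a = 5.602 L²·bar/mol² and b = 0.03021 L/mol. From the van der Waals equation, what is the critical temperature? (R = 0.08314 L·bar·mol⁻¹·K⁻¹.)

T_c ≈ 660.9 K

For a van der Waals gas, T_c = 8a/(27Rb).
T_c = 8×5.602/(27×0.08314×0.03021) = 44.816/0.067815 = 660.9 K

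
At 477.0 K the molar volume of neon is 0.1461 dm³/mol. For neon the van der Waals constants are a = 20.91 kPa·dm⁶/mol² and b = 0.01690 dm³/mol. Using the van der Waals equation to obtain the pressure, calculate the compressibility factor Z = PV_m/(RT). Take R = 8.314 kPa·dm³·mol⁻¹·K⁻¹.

P = RT/(V_m − b) − a/V_m² = (8.314)(477.0)/(0.1461 − 0.01690) − 20.91/(0.1461)²
  = 3965.8/0.12920 − 979.61 = 30695 − 979.61 = 29715 kPa
Z = PV_m/(RT) = (29715)(0.1461)/((8.314)(477.0)) = 4341.4/3965.8 = 1.095

Z ≈ 1.095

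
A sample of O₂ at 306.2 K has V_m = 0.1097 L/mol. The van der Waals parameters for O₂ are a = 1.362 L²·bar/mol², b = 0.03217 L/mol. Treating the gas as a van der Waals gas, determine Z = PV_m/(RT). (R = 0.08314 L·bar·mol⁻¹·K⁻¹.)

Z ≈ 0.9272

P = RT/(V_m − b) − a/V_m² = (0.08314)(306.2)/(0.1097 − 0.03217) − 1.362/(0.1097)²
  = 25.457/0.077530 − 113.18 = 328.35 − 113.18 = 215.17 bar
Z = PV_m/(RT) = (215.17)(0.1097)/((0.08314)(306.2)) = 23.604/25.457 = 0.9272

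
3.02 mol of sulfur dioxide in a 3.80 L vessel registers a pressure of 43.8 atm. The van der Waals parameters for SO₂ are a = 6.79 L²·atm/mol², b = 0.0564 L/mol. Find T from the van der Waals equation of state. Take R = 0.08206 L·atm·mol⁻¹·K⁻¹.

T = (P + a n²/V²)(V − nb)/(nR)
P + a n²/V² = 43.8 + (6.79)(3.02)²/(3.80)² = 48.089 atm
V − nb = 3.80 − (3.02)(0.0564) = 3.6297 L
T = (48.089)(3.6297)/((3.02)(0.08206)) = 704.3 K

T ≈ 704.3 K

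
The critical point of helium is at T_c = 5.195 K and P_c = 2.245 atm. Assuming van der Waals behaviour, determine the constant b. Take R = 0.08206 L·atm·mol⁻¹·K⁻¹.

b ≈ 0.02374 L/mol

From T_c = 8a/(27Rb) and P_c = a/(27b²): b = R T_c/(8 P_c).
b = (0.08206)(5.195)/(8×2.245) = 0.42630/17.960 = 0.02374 L/mol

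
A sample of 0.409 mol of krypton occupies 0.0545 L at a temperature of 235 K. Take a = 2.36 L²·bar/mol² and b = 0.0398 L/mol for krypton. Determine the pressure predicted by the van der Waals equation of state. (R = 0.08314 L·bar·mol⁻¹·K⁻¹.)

P = nRT/(V − nb) − a n²/V²
nRT/(V − nb) = (0.409)(0.08314)(235)/(0.0545 − 0.409×0.0398) = 7.9910/0.038222 = 209.07 bar
a n²/V² = (2.36)(0.409)²/(0.0545)² = 132.91 bar
P = 209.07 − 132.91 = 76.16 bar

P ≈ 76.16 bar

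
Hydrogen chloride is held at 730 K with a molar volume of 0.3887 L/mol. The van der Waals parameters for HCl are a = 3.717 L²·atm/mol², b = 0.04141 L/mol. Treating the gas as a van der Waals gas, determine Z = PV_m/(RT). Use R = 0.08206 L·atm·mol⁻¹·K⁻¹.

P = RT/(V_m − b) − a/V_m² = (0.08206)(730)/(0.3887 − 0.04141) − 3.717/(0.3887)²
  = 59.904/0.34729 − 24.602 = 172.49 − 24.602 = 147.89 atm
Z = PV_m/(RT) = (147.89)(0.3887)/((0.08206)(730)) = 57.485/59.904 = 0.9596

Z ≈ 0.9596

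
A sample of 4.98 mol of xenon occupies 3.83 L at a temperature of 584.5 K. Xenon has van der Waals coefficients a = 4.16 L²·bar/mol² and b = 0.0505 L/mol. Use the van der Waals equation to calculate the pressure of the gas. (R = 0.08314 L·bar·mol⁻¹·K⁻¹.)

P ≈ 60.59 bar

P = nRT/(V − nb) − a n²/V²
nRT/(V − nb) = (4.98)(0.08314)(584.5)/(3.83 − 4.98×0.0505) = 242.00/3.5785 = 67.626 bar
a n²/V² = (4.16)(4.98)²/(3.83)² = 7.0332 bar
P = 67.626 − 7.0332 = 60.59 bar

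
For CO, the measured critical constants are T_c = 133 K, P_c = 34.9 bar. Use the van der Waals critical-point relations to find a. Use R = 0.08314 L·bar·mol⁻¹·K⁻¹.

From T_c = 8a/(27Rb) and P_c = a/(27b²): a = 27 R² T_c²/(64 P_c).
a = 27×(0.08314)²×(133)²/(64×34.9) = 3301.3/2233.6 = 1.478 L²·bar/mol²

a ≈ 1.478 L²·bar/mol²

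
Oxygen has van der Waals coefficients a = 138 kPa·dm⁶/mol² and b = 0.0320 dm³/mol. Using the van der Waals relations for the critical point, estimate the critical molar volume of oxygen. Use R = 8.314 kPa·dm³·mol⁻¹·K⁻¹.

For a van der Waals gas, V_m,c = 3b.
V_m,c = 3×0.0320 = 0.09600 dm³/mol

V_m,c ≈ 0.09600 dm³/mol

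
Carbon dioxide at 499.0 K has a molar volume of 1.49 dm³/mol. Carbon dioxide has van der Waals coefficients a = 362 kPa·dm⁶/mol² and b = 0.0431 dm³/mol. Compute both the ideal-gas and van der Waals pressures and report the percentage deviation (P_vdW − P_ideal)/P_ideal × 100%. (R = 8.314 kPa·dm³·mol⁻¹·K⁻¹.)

Ideal: P_ideal = RT/V_m = (8.314)(499.0)/1.49 = 2784.35 kPa
vdW: P = RT/(V_m − b) − a/V_m² = 4148.69/1.44690 − 362/2.22010 = 2867.30 − 163.056 = 2704.24 kPa
% deviation = (2704.24 − 2784.35)/2784.35 × 100% = -2.88%

-2.88 %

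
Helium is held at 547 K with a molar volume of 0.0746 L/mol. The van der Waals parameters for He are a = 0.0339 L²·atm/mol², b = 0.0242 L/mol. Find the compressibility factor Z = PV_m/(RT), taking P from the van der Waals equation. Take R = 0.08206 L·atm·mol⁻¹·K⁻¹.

P = RT/(V_m − b) − a/V_m² = (0.08206)(547)/(0.0746 − 0.0242) − 0.0339/(0.0746)²
  = 44.887/0.050400 − 6.0915 = 890.62 − 6.0915 = 884.53 atm
Z = PV_m/(RT) = (884.53)(0.0746)/((0.08206)(547)) = 65.986/44.887 = 1.470

Z ≈ 1.470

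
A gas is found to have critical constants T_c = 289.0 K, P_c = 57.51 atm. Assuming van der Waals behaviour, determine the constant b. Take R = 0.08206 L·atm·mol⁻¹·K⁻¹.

From T_c = 8a/(27Rb) and P_c = a/(27b²): b = R T_c/(8 P_c).
b = (0.08206)(289.0)/(8×57.51) = 23.715/460.08 = 0.05155 L/mol

b ≈ 0.05155 L/mol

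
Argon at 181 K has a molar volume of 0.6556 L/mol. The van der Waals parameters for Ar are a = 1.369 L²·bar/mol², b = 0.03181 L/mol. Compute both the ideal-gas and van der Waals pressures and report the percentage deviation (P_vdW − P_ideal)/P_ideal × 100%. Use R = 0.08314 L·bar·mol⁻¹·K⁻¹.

Ideal: P_ideal = RT/V_m = (0.08314)(181)/0.6556 = 22.9535 bar
vdW: P = RT/(V_m − b) − a/V_m² = 15.0483/0.623790 − 1.369/0.429811 = 24.1240 − 3.18512 = 20.9389 bar
% deviation = (20.9389 − 22.9535)/22.9535 × 100% = -8.78%

-8.78 %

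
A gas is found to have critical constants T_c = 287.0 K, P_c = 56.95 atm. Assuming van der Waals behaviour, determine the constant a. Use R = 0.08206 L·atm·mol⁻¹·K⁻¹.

From T_c = 8a/(27Rb) and P_c = a/(27b²): a = 27 R² T_c²/(64 P_c).
a = 27×(0.08206)²×(287.0)²/(64×56.95) = 14976/3644.8 = 4.109 L²·atm/mol²

a ≈ 4.109 L²·atm/mol²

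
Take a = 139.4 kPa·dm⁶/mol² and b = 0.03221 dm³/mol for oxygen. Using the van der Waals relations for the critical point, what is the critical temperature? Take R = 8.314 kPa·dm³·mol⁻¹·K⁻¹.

For a van der Waals gas, T_c = 8a/(27Rb).
T_c = 8×139.4/(27×8.314×0.03221) = 1115.2/7.2304 = 154.2 K

T_c ≈ 154.2 K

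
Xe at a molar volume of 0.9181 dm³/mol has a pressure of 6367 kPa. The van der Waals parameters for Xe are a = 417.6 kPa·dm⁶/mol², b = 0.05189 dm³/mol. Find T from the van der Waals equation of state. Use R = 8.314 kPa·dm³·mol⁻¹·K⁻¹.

T ≈ 715.0 K

T = (P + a/V_m²)(V_m − b)/R
P + a/V_m² = 6367 + 417.6/(0.9181)² = 6862.4 kPa
V_m − b = 0.9181 − 0.05189 = 0.86621 dm³/mol
T = (6862.4)(0.86621)/8.314 = 715.0 K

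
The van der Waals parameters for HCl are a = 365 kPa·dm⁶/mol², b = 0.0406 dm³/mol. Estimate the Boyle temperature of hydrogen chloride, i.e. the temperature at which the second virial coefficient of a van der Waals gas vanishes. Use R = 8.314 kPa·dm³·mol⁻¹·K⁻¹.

T_B ≈ 1081 K

For a van der Waals gas the second virial coefficient B₂ = b − a/(RT) vanishes at T_B = a/(Rb).
T_B = 365/(8.314×0.0406) = 365/0.33755 = 1081 K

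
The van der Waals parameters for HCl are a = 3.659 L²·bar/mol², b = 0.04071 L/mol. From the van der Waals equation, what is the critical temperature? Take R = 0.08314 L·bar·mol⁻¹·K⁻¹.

For a van der Waals gas, T_c = 8a/(27Rb).
T_c = 8×3.659/(27×0.08314×0.04071) = 29.272/0.091385 = 320.3 K

T_c ≈ 320.3 K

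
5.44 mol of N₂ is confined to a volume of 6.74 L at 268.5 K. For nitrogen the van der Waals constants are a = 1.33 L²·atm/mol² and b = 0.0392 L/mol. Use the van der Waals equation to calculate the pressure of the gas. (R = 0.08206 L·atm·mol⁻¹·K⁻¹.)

P ≈ 17.50 atm

P = nRT/(V − nb) − a n²/V²
nRT/(V − nb) = (5.44)(0.08206)(268.5)/(6.74 − 5.44×0.0392) = 119.86/6.5268 = 18.364 atm
a n²/V² = (1.33)(5.44)²/(6.74)² = 0.86642 atm
P = 18.364 − 0.86642 = 17.50 atm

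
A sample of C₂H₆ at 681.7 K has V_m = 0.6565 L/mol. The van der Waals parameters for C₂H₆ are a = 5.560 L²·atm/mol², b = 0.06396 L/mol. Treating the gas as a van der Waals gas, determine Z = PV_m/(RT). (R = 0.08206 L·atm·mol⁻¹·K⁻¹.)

Z ≈ 0.9565

P = RT/(V_m − b) − a/V_m² = (0.08206)(681.7)/(0.6565 − 0.06396) − 5.560/(0.6565)²
  = 55.940/0.59254 − 12.900 = 94.407 − 12.900 = 81.507 atm
Z = PV_m/(RT) = (81.507)(0.6565)/((0.08206)(681.7)) = 53.509/55.940 = 0.9565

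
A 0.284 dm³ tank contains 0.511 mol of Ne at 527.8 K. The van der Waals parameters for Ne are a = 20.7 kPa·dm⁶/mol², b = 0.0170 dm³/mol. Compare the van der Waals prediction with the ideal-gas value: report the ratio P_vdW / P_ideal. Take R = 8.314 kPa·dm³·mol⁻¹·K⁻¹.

P_vdW / P_ideal ≈ 1.023

Ideal: P_ideal = nRT/V = (0.511)(8.314)(527.8)/0.284 = 7895.54 kPa
vdW: P = nRT/(V − nb) − a n²/V² = 2242.33/0.275313 − 5.40520/0.0806560 = 8144.66 − 67.0155 = 8077.64 kPa
Ratio = 8077.64/7895.54 = 1.023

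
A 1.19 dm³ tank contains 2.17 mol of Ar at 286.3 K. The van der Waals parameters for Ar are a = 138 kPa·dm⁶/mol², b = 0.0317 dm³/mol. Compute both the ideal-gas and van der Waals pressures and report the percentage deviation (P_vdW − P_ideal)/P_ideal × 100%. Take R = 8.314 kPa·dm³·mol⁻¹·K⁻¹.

-4.44 %

Ideal: P_ideal = nRT/V = (2.17)(8.314)(286.3)/1.19 = 4340.54 kPa
vdW: P = nRT/(V − nb) − a n²/V² = 5165.25/1.12121 − 649.828/1.41610 = 4606.85 − 458.886 = 4147.96 kPa
% deviation = (4147.96 − 4340.54)/4340.54 × 100% = -4.44%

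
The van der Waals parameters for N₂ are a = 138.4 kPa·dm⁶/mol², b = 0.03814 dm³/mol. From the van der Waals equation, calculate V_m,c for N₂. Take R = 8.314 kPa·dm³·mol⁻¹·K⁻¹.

For a van der Waals gas, V_m,c = 3b.
V_m,c = 3×0.03814 = 0.1144 dm³/mol

V_m,c ≈ 0.1144 dm³/mol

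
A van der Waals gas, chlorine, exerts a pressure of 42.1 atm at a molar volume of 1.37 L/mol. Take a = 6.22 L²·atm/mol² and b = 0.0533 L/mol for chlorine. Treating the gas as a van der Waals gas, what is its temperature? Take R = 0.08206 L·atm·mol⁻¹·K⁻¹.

T ≈ 728.7 K

T = (P + a/V_m²)(V_m − b)/R
P + a/V_m² = 42.1 + 6.22/(1.37)² = 45.414 atm
V_m − b = 1.37 − 0.0533 = 1.3167 L/mol
T = (45.414)(1.3167)/0.08206 = 728.7 K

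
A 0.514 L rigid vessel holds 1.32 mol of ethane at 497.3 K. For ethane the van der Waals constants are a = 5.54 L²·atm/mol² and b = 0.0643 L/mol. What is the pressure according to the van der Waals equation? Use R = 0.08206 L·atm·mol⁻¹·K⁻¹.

P = nRT/(V − nb) − a n²/V²
nRT/(V − nb) = (1.32)(0.08206)(497.3)/(0.514 − 1.32×0.0643) = 53.867/0.42912 = 125.53 atm
a n²/V² = (5.54)(1.32)²/(0.514)² = 36.537 atm
P = 125.53 − 36.537 = 88.99 atm

P ≈ 88.99 atm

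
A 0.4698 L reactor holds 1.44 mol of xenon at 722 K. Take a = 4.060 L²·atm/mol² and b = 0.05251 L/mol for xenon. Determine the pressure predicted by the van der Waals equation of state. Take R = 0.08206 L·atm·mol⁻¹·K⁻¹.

P ≈ 178.3 atm

P = nRT/(V − nb) − a n²/V²
nRT/(V − nb) = (1.44)(0.08206)(722)/(0.4698 − 1.44×0.05251) = 85.316/0.39419 = 216.43 atm
a n²/V² = (4.060)(1.44)²/(0.4698)² = 38.144 atm
P = 216.43 − 38.144 = 178.3 atm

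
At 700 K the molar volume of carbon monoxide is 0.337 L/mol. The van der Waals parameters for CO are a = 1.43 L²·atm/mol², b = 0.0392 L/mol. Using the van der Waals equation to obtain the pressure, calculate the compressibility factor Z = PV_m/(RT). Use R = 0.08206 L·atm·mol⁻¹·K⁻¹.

Z ≈ 1.058

P = RT/(V_m − b) − a/V_m² = (0.08206)(700)/(0.337 − 0.0392) − 1.43/(0.337)²
  = 57.442/0.29780 − 12.591 = 192.89 − 12.591 = 180.30 atm
Z = PV_m/(RT) = (180.30)(0.337)/((0.08206)(700)) = 60.761/57.442 = 1.058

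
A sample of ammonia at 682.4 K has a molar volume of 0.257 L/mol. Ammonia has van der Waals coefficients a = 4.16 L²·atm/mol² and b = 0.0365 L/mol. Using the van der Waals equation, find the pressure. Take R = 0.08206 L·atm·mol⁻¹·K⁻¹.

P = RT/(V_m − b) − a/V_m²
RT/(V_m − b) = (0.08206)(682.4)/(0.257 − 0.0365) = 55.998/0.22050 = 253.96 atm
a/V_m² = 4.16/(0.257)² = 62.984 atm
P = 253.96 − 62.984 = 191.0 atm

P ≈ 191.0 atm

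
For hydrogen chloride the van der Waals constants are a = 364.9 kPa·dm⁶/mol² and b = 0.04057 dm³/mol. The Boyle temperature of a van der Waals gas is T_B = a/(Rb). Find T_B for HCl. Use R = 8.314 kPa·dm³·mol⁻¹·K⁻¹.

For a van der Waals gas the second virial coefficient B₂ = b − a/(RT) vanishes at T_B = a/(Rb).
T_B = 364.9/(8.314×0.04057) = 364.9/0.33730 = 1082 K

T_B ≈ 1082 K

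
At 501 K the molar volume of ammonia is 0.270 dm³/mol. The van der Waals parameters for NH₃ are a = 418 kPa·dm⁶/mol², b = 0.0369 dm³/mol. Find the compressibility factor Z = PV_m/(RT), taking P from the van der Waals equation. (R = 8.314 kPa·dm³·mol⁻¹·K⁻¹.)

Z ≈ 0.7866

P = RT/(V_m − b) − a/V_m² = (8.314)(501)/(0.270 − 0.0369) − 418/(0.270)²
  = 4165.3/0.23310 − 5733.9 = 17869 − 5733.9 = 12135 kPa
Z = PV_m/(RT) = (12135)(0.270)/((8.314)(501)) = 3276.5/4165.3 = 0.7866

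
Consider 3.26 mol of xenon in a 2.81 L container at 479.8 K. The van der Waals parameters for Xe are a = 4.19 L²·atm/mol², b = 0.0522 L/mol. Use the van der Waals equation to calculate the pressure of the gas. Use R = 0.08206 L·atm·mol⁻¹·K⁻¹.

P ≈ 42.98 atm

P = nRT/(V − nb) − a n²/V²
nRT/(V − nb) = (3.26)(0.08206)(479.8)/(2.81 − 3.26×0.0522) = 128.35/2.6398 = 48.621 atm
a n²/V² = (4.19)(3.26)²/(2.81)² = 5.6394 atm
P = 48.621 − 5.6394 = 42.98 atm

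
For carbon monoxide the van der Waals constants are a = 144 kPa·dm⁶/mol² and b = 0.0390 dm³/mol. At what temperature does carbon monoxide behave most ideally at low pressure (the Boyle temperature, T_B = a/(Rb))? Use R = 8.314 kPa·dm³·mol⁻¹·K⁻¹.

For a van der Waals gas the second virial coefficient B₂ = b − a/(RT) vanishes at T_B = a/(Rb).
T_B = 144/(8.314×0.0390) = 144/0.32425 = 444.1 K

T_B ≈ 444.1 K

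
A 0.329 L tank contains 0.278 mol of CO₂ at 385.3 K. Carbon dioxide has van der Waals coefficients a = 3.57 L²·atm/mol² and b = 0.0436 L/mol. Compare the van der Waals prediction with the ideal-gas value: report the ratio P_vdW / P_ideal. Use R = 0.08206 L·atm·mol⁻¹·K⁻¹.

P_vdW / P_ideal ≈ 0.9428

Ideal: P_ideal = nRT/V = (0.278)(0.08206)(385.3)/0.329 = 26.7165 atm
vdW: P = nRT/(V − nb) − a n²/V² = 8.78973/0.316879 − 0.275904/0.108241 = 27.7384 − 2.54898 = 25.1894 atm
Ratio = 25.1894/26.7165 = 0.9428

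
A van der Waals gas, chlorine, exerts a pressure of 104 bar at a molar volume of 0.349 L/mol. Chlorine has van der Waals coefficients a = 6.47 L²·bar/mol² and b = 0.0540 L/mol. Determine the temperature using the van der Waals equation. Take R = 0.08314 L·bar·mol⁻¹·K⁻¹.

T ≈ 557.5 K

T = (P + a/V_m²)(V_m − b)/R
P + a/V_m² = 104 + 6.47/(0.349)² = 157.12 bar
V_m − b = 0.349 − 0.0540 = 0.29500 L/mol
T = (157.12)(0.29500)/0.08314 = 557.5 K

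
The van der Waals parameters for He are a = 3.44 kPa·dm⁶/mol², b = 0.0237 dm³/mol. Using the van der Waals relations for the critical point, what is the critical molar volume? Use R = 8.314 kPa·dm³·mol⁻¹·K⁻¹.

V_m,c ≈ 0.07110 dm³/mol

For a van der Waals gas, V_m,c = 3b.
V_m,c = 3×0.0237 = 0.07110 dm³/mol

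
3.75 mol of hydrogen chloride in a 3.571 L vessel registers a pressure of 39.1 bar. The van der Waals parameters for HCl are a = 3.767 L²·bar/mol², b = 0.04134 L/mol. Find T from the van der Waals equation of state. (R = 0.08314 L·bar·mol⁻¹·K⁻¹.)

T ≈ 473.9 K

T = (P + a n²/V²)(V − nb)/(nR)
P + a n²/V² = 39.1 + (3.767)(3.75)²/(3.571)² = 43.254 bar
V − nb = 3.571 − (3.75)(0.04134) = 3.4160 L
T = (43.254)(3.4160)/((3.75)(0.08314)) = 473.9 K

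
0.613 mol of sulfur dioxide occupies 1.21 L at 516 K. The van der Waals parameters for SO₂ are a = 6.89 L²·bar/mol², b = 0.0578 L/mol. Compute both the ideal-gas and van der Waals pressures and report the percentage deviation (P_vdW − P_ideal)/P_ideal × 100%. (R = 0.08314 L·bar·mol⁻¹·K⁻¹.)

-5.12 %

Ideal: P_ideal = nRT/V = (0.613)(0.08314)(516)/1.21 = 21.7338 bar
vdW: P = nRT/(V − nb) − a n²/V² = 26.2978/1.17457 − 2.58905/1.46410 = 22.3893 − 1.76836 = 20.6209 bar
% deviation = (20.6209 − 21.7338)/21.7338 × 100% = -5.12%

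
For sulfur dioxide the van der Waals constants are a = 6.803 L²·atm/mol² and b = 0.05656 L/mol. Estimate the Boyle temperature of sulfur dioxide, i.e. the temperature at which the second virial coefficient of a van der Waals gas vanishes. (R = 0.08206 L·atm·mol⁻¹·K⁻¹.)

For a van der Waals gas the second virial coefficient B₂ = b − a/(RT) vanishes at T_B = a/(Rb).
T_B = 6.803/(0.08206×0.05656) = 6.803/0.0046413 = 1466 K

T_B ≈ 1466 K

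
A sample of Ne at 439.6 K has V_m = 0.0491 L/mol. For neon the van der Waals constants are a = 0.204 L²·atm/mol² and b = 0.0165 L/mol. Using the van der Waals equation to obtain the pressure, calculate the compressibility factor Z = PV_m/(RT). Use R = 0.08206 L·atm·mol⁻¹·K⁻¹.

Z ≈ 1.391

P = RT/(V_m − b) − a/V_m² = (0.08206)(439.6)/(0.0491 − 0.0165) − 0.204/(0.0491)²
  = 36.074/0.032600 − 84.619 = 1106.6 − 84.619 = 1022.0 atm
Z = PV_m/(RT) = (1022.0)(0.0491)/((0.08206)(439.6)) = 50.180/36.074 = 1.391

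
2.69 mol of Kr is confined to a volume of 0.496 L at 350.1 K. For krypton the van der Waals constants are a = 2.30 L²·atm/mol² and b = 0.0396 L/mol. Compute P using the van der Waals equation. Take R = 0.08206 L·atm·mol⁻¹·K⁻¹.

P = nRT/(V − nb) − a n²/V²
nRT/(V − nb) = (2.69)(0.08206)(350.1)/(0.496 − 2.69×0.0396) = 77.282/0.38948 = 198.42 atm
a n²/V² = (2.30)(2.69)²/(0.496)² = 67.650 atm
P = 198.42 − 67.650 = 130.8 atm

P ≈ 130.8 atm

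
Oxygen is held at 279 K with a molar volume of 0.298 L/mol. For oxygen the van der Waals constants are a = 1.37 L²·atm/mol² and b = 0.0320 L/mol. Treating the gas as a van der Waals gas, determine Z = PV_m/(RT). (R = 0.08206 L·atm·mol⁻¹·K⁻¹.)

P = RT/(V_m − b) − a/V_m² = (0.08206)(279)/(0.298 − 0.0320) − 1.37/(0.298)²
  = 22.895/0.26600 − 15.427 = 86.071 − 15.427 = 70.644 atm
Z = PV_m/(RT) = (70.644)(0.298)/((0.08206)(279)) = 21.052/22.895 = 0.9195

Z ≈ 0.9195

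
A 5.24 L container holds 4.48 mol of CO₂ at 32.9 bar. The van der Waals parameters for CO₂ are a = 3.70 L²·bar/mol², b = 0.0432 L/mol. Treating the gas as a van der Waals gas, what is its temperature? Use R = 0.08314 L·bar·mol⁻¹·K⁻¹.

T = (P + a n²/V²)(V − nb)/(nR)
P + a n²/V² = 32.9 + (3.70)(4.48)²/(5.24)² = 35.605 bar
V − nb = 5.24 − (4.48)(0.0432) = 5.0465 L
T = (35.605)(5.0465)/((4.48)(0.08314)) = 482.4 K

T ≈ 482.4 K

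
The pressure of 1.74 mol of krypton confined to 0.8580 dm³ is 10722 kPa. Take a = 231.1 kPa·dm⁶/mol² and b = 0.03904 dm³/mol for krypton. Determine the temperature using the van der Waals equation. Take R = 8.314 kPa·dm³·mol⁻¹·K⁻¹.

T ≈ 637.5 K

T = (P + a n²/V²)(V − nb)/(nR)
P + a n²/V² = 10722 + (231.1)(1.74)²/(0.8580)² = 11672 kPa
V − nb = 0.8580 − (1.74)(0.03904) = 0.79007 dm³
T = (11672)(0.79007)/((1.74)(8.314)) = 637.5 K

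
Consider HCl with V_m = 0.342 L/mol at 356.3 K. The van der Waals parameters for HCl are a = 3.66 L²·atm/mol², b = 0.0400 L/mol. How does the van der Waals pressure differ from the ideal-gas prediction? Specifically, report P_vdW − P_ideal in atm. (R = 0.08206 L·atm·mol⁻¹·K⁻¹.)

Ideal: P_ideal = RT/V_m = (0.08206)(356.3)/0.342 = 85.4912 atm
vdW: P = RT/(V_m − b) − a/V_m² = 29.2380/0.302000 − 3.66/0.116964 = 96.8146 − 31.2917 = 65.5229 atm
ΔP = 65.5229 − 85.4912 = -19.97 atm

ΔP ≈ -19.97 atm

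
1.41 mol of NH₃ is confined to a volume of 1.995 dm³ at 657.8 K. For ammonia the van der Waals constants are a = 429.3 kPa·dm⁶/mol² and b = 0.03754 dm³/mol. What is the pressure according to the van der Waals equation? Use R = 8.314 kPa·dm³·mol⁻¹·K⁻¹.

P = nRT/(V − nb) − a n²/V²
nRT/(V − nb) = (1.41)(8.314)(657.8)/(1.995 − 1.41×0.03754) = 7711.2/1.9421 = 3970.5 kPa
a n²/V² = (429.3)(1.41)²/(1.995)² = 214.44 kPa
P = 3970.5 − 214.44 = 3756 kPa

P ≈ 3756 kPa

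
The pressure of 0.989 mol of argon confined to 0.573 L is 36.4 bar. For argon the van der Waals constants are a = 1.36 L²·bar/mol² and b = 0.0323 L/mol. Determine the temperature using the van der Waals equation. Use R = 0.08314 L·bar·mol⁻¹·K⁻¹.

T ≈ 266.2 K

T = (P + a n²/V²)(V − nb)/(nR)
P + a n²/V² = 36.4 + (1.36)(0.989)²/(0.573)² = 40.452 bar
V − nb = 0.573 − (0.989)(0.0323) = 0.54106 L
T = (40.452)(0.54106)/((0.989)(0.08314)) = 266.2 K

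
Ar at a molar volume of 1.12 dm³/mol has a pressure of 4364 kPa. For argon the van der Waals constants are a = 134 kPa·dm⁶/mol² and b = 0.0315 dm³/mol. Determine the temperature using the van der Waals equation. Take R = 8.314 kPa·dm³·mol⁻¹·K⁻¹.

T = (P + a/V_m²)(V_m − b)/R
P + a/V_m² = 4364 + 134/(1.12)² = 4470.8 kPa
V_m − b = 1.12 − 0.0315 = 1.0885 dm³/mol
T = (4470.8)(1.0885)/8.314 = 585.3 K

T ≈ 585.3 K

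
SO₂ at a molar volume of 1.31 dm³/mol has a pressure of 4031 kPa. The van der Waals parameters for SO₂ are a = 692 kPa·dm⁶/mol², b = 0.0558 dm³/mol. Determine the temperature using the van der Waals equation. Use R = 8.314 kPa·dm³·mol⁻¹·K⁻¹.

T = (P + a/V_m²)(V_m − b)/R
P + a/V_m² = 4031 + 692/(1.31)² = 4434.2 kPa
V_m − b = 1.31 − 0.0558 = 1.2542 dm³/mol
T = (4434.2)(1.2542)/8.314 = 668.9 K

T ≈ 668.9 K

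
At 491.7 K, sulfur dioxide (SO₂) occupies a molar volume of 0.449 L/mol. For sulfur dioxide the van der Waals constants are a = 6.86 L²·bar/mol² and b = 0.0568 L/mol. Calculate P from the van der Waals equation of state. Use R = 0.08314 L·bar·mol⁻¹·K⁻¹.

P ≈ 70.20 bar

P = RT/(V_m − b) − a/V_m²
RT/(V_m − b) = (0.08314)(491.7)/(0.449 − 0.0568) = 40.880/0.39220 = 104.23 bar
a/V_m² = 6.86/(0.449)² = 34.028 bar
P = 104.23 − 34.028 = 70.20 bar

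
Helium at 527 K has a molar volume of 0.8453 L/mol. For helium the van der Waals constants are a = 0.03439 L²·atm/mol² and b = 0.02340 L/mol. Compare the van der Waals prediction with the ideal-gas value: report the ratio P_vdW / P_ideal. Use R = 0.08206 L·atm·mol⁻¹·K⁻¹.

P_vdW / P_ideal ≈ 1.028

Ideal: P_ideal = RT/V_m = (0.08206)(527)/0.8453 = 51.1601 atm
vdW: P = RT/(V_m − b) − a/V_m² = 43.2456/0.821900 − 0.03439/0.714532 = 52.6166 − 0.0481294 = 52.5685 atm
Ratio = 52.5685/51.1601 = 1.028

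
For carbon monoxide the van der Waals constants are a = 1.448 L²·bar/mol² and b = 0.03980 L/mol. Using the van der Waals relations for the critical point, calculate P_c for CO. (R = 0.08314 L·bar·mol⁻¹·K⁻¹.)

For a van der Waals gas, P_c = a/(27b²).
P_c = 1.448/(27×(0.03980)²) = 1.448/0.042769 = 33.86 bar

P_c ≈ 33.86 bar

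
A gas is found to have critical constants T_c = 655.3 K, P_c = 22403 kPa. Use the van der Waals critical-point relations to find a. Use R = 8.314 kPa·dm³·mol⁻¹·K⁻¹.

a ≈ 559.0 kPa·dm⁶/mol²

From T_c = 8a/(27Rb) and P_c = a/(27b²): a = 27 R² T_c²/(64 P_c).
a = 27×(8.314)²×(655.3)²/(64×22403) = 801427315/1433792 = 559.0 kPa·dm⁶/mol²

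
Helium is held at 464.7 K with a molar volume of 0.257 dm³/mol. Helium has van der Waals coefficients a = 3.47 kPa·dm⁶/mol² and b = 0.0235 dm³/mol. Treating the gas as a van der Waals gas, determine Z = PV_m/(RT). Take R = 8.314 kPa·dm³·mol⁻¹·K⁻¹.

Z ≈ 1.097

P = RT/(V_m − b) − a/V_m² = (8.314)(464.7)/(0.257 − 0.0235) − 3.47/(0.257)²
  = 3863.5/0.23350 − 52.537 = 16546 − 52.537 = 16493 kPa
Z = PV_m/(RT) = (16493)(0.257)/((8.314)(464.7)) = 4238.7/3863.5 = 1.097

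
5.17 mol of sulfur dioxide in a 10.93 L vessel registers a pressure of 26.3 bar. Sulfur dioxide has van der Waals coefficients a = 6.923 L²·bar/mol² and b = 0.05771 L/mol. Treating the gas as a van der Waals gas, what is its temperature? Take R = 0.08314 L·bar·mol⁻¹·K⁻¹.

T ≈ 688.8 K

T = (P + a n²/V²)(V − nb)/(nR)
P + a n²/V² = 26.3 + (6.923)(5.17)²/(10.93)² = 27.849 bar
V − nb = 10.93 − (5.17)(0.05771) = 10.632 L
T = (27.849)(10.632)/((5.17)(0.08314)) = 688.8 K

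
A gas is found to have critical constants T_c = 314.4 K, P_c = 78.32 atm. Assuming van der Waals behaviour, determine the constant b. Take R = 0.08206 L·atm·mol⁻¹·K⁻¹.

b ≈ 0.04118 L/mol

From T_c = 8a/(27Rb) and P_c = a/(27b²): b = R T_c/(8 P_c).
b = (0.08206)(314.4)/(8×78.32) = 25.800/626.56 = 0.04118 L/mol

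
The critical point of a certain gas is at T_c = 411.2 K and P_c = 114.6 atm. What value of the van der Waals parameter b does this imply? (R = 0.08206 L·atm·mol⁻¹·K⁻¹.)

b ≈ 0.03681 L/mol

From T_c = 8a/(27Rb) and P_c = a/(27b²): b = R T_c/(8 P_c).
b = (0.08206)(411.2)/(8×114.6) = 33.743/916.80 = 0.03681 L/mol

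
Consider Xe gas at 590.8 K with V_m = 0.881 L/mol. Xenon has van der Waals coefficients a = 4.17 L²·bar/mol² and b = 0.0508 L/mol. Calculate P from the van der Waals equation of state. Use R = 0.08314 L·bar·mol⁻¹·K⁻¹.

P ≈ 53.79 bar

P = RT/(V_m − b) − a/V_m²
RT/(V_m − b) = (0.08314)(590.8)/(0.881 − 0.0508) = 49.119/0.83020 = 59.165 bar
a/V_m² = 4.17/(0.881)² = 5.3726 bar
P = 59.165 − 5.3726 = 53.79 bar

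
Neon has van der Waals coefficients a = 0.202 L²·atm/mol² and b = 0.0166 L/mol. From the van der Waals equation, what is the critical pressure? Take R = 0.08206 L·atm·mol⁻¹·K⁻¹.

P_c ≈ 27.15 atm

For a van der Waals gas, P_c = a/(27b²).
P_c = 0.202/(27×(0.0166)²) = 0.202/0.0074401 = 27.15 atm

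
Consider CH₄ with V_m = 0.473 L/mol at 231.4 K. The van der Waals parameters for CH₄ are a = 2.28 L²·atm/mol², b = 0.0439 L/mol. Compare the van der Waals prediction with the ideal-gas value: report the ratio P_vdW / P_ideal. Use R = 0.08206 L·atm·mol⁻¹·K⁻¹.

Ideal: P_ideal = RT/V_m = (0.08206)(231.4)/0.473 = 40.1452 atm
vdW: P = RT/(V_m − b) − a/V_m² = 18.9887/0.429100 − 2.28/0.223729 = 44.2524 − 10.1909 = 34.0615 atm
Ratio = 34.0615/40.1452 = 0.8485

P_vdW / P_ideal ≈ 0.8485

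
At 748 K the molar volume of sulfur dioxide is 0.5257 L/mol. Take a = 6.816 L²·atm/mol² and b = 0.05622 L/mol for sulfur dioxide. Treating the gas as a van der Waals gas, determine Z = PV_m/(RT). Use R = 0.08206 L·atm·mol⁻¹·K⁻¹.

P = RT/(V_m − b) − a/V_m² = (0.08206)(748)/(0.5257 − 0.05622) − 6.816/(0.5257)²
  = 61.381/0.46948 − 24.663 = 130.74 − 24.663 = 106.08 atm
Z = PV_m/(RT) = (106.08)(0.5257)/((0.08206)(748)) = 55.766/61.381 = 0.9085

Z ≈ 0.9085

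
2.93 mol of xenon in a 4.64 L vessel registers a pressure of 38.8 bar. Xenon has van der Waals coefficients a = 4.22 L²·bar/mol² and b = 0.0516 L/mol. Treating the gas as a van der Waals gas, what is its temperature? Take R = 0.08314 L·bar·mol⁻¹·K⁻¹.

T = (P + a n²/V²)(V − nb)/(nR)
P + a n²/V² = 38.8 + (4.22)(2.93)²/(4.64)² = 40.483 bar
V − nb = 4.64 − (2.93)(0.0516) = 4.4888 L
T = (40.483)(4.4888)/((2.93)(0.08314)) = 746.0 K

T ≈ 746.0 K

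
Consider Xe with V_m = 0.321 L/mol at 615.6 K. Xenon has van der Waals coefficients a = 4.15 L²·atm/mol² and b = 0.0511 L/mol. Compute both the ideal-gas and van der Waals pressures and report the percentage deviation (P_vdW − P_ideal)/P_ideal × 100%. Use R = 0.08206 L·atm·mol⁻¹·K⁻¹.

-6.66 %

Ideal: P_ideal = RT/V_m = (0.08206)(615.6)/0.321 = 157.371 atm
vdW: P = RT/(V_m − b) − a/V_m² = 50.5161/0.269900 − 4.15/0.103041 = 187.166 − 40.2752 = 146.891 atm
% deviation = (146.891 − 157.371)/157.371 × 100% = -6.66%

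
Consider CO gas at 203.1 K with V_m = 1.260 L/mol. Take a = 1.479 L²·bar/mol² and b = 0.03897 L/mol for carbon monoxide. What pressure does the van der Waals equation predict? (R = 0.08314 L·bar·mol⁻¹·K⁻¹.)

P ≈ 12.90 bar

P = RT/(V_m − b) − a/V_m²
RT/(V_m − b) = (0.08314)(203.1)/(1.260 − 0.03897) = 16.886/1.2210 = 13.830 bar
a/V_m² = 1.479/(1.260)² = 0.93159 bar
P = 13.830 − 0.93159 = 12.90 bar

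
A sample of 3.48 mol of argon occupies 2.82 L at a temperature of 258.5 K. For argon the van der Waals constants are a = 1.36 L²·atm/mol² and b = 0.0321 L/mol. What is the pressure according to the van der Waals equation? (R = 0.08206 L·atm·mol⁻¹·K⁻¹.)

P = nRT/(V − nb) − a n²/V²
nRT/(V − nb) = (3.48)(0.08206)(258.5)/(2.82 − 3.48×0.0321) = 73.820/2.7083 = 27.257 atm
a n²/V² = (1.36)(3.48)²/(2.82)² = 2.0711 atm
P = 27.257 − 2.0711 = 25.19 atm

P ≈ 25.19 atm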